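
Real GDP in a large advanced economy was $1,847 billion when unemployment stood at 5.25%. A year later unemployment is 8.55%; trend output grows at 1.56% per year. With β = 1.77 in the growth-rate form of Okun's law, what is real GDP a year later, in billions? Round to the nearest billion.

Δu = 8.55 - 5.25 = 3.3 points.
Okun's law (growth form): g_Y = g_Y* - β × Δu = 1.56 - 1.77 × (3.30) = 1.56 - 5.841 = -4.281%.
Real GDP in the next year = 1847 × (1 - 4.281/100) = 1847 × 0.95719 ≈ 1768 billion.

$1,768 billion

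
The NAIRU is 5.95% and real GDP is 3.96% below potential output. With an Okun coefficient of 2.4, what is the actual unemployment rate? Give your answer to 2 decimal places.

From Okun's law, u - u* = -(output gap)/β = -(-3.96)/2.4 = 1.65 points.
So u = 5.95 + 1.65 = 7.60%.

7.60%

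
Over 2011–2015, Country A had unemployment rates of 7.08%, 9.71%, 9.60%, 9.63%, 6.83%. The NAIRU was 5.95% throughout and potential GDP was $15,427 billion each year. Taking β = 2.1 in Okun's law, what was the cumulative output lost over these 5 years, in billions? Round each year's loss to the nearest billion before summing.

$4,243 billion

Year 2011: gap = -2.1 × (7.08 - 5.95) = -2.373%, loss ≈ 15427 × 2.373/100 ≈ 366.
Year 2012: gap = -2.1 × (9.71 - 5.95) = -7.896%, loss ≈ 15427 × 7.896/100 ≈ 1218.
Year 2013: gap = -2.1 × (9.6 - 5.95) = -7.665%, loss ≈ 15427 × 7.665/100 ≈ 1182.
Year 2014: gap = -2.1 × (9.63 - 5.95) = -7.728%, loss ≈ 15427 × 7.728/100 ≈ 1192.
Year 2015: gap = -2.1 × (6.83 - 5.95) = -1.848%, loss ≈ 15427 × 1.848/100 ≈ 285.
Total lost output = 366 + 1218 + 1182 + 1192 + 285 = 4243 billion.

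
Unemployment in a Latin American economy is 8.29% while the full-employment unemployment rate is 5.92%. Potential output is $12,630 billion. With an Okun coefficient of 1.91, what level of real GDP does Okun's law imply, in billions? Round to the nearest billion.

$12,058 billion

Unemployment gap = 8.29 - 5.92 = 2.37 points, so the output gap is -1.91 × 2.37 = -4.5267%.
Actual GDP = 12630 × (1 - 4.5267/100) = 12630 × 0.954733 ≈ 12058 billion.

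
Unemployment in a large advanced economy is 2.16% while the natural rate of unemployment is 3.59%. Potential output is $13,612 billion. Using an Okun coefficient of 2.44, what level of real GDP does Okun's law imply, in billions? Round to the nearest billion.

Unemployment gap = 2.16 - 3.59 = -1.43 points, so the output gap is -2.44 × (-1.43) = 3.4892%.
Actual GDP = 13612 × (1 + 3.4892/100) = 13612 × 1.034892 ≈ 14087 billion.

$14,087 billion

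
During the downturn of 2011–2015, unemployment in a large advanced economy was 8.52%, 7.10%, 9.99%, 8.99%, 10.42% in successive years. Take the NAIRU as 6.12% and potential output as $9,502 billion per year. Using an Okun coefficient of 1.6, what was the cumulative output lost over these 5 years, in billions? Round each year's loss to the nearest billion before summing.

$2,192 billion

Year 2011: gap = -1.6 × (8.52 - 6.12) = -3.84%, loss ≈ 9502 × 3.84/100 ≈ 365.
Year 2012: gap = -1.6 × (7.1 - 6.12) = -1.568%, loss ≈ 9502 × 1.568/100 ≈ 149.
Year 2013: gap = -1.6 × (9.99 - 6.12) = -6.192%, loss ≈ 9502 × 6.192/100 ≈ 588.
Year 2014: gap = -1.6 × (8.99 - 6.12) = -4.592%, loss ≈ 9502 × 4.592/100 ≈ 436.
Year 2015: gap = -1.6 × (10.42 - 6.12) = -6.88%, loss ≈ 9502 × 6.88/100 ≈ 654.
Total lost output = 365 + 149 + 588 + 436 + 654 = 2192 billion.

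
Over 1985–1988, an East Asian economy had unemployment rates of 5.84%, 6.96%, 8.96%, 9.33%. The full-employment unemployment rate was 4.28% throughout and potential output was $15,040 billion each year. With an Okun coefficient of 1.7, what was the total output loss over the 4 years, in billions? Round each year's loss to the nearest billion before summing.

Year 1985: gap = -1.7 × (5.84 - 4.28) = -2.652%, loss ≈ 15040 × 2.652/100 ≈ 399.
Year 1986: gap = -1.7 × (6.96 - 4.28) = -4.556%, loss ≈ 15040 × 4.556/100 ≈ 685.
Year 1987: gap = -1.7 × (8.96 - 4.28) = -7.956%, loss ≈ 15040 × 7.956/100 ≈ 1197.
Year 1988: gap = -1.7 × (9.33 - 4.28) = -8.585%, loss ≈ 15040 × 8.585/100 ≈ 1291.
Total lost output = 399 + 685 + 1197 + 1291 = 3572 billion.

$3,572 billion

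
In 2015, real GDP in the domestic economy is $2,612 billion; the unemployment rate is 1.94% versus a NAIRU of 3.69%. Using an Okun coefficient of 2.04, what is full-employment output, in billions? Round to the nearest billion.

Unemployment gap = 1.94 - 3.69 = -1.75 points, so output gap = -2.04 × (-1.75) = 3.57%.
Since Y = Y* × (1 + gap/100), Y* = 2612/1.0357 ≈ 2522 billion.

$2,522 billion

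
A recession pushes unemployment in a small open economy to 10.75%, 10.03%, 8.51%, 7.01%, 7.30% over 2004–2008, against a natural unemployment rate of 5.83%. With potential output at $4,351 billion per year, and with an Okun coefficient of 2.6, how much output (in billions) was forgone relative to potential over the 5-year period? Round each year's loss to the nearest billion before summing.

$1,634 billion

Year 2004: gap = -2.6 × (10.75 - 5.83) = -12.792%, loss ≈ 4351 × 12.792/100 ≈ 557.
Year 2005: gap = -2.6 × (10.03 - 5.83) = -10.92%, loss ≈ 4351 × 10.92/100 ≈ 475.
Year 2006: gap = -2.6 × (8.51 - 5.83) = -6.968%, loss ≈ 4351 × 6.968/100 ≈ 303.
Year 2007: gap = -2.6 × (7.01 - 5.83) = -3.068%, loss ≈ 4351 × 3.068/100 ≈ 133.
Year 2008: gap = -2.6 × (7.3 - 5.83) = -3.822%, loss ≈ 4351 × 3.822/100 ≈ 166.
Total lost output = 557 + 475 + 303 + 133 + 166 = 1634 billion.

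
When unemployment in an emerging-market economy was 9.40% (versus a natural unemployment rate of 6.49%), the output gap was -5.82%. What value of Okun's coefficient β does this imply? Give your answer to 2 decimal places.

Okun's law: output gap = -β × (u - u*).
-5.82 = -β × (9.4 - 6.49) = -β × 2.91, so β = 5.82/2.91 = 2.00.

β ≈ 2.00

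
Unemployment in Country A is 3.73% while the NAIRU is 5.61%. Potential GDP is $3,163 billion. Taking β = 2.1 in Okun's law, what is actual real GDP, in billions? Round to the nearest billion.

Unemployment gap = 3.73 - 5.61 = -1.88 points, so the output gap is -2.1 × (-1.88) = 3.948%.
Actual GDP = 3163 × (1 + 3.948/100) = 3163 × 1.03948 ≈ 3288 billion.

$3,288 billion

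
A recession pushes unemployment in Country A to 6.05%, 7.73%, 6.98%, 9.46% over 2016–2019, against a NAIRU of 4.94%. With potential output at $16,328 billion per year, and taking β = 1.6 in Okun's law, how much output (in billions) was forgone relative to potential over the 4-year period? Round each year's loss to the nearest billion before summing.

Year 2016: gap = -1.6 × (6.05 - 4.94) = -1.776%, loss ≈ 16328 × 1.776/100 ≈ 290.
Year 2017: gap = -1.6 × (7.73 - 4.94) = -4.464%, loss ≈ 16328 × 4.464/100 ≈ 729.
Year 2018: gap = -1.6 × (6.98 - 4.94) = -3.264%, loss ≈ 16328 × 3.264/100 ≈ 533.
Year 2019: gap = -1.6 × (9.46 - 4.94) = -7.232%, loss ≈ 16328 × 7.232/100 ≈ 1181.
Total lost output = 290 + 729 + 533 + 1181 = 2733 billion.

$2,733 billion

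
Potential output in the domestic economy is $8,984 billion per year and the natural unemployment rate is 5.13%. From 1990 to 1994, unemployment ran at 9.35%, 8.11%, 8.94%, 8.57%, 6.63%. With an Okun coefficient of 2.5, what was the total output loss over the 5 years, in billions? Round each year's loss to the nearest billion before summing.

$3,583 billion

Year 1990: gap = -2.5 × (9.35 - 5.13) = -10.55%, loss ≈ 8984 × 10.55/100 ≈ 948.
Year 1991: gap = -2.5 × (8.11 - 5.13) = -7.45%, loss ≈ 8984 × 7.45/100 ≈ 669.
Year 1992: gap = -2.5 × (8.94 - 5.13) = -9.525%, loss ≈ 8984 × 9.525/100 ≈ 856.
Year 1993: gap = -2.5 × (8.57 - 5.13) = -8.6%, loss ≈ 8984 × 8.6/100 ≈ 773.
Year 1994: gap = -2.5 × (6.63 - 5.13) = -3.75%, loss ≈ 8984 × 3.75/100 ≈ 337.
Total lost output = 948 + 669 + 856 + 773 + 337 = 3583 billion.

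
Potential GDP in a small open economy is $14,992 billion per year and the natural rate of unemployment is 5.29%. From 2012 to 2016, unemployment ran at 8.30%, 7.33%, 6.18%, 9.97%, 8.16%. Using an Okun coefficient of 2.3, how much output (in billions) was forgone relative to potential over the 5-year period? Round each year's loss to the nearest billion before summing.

Year 2012: gap = -2.3 × (8.3 - 5.29) = -6.923%, loss ≈ 14992 × 6.923/100 ≈ 1038.
Year 2013: gap = -2.3 × (7.33 - 5.29) = -4.692%, loss ≈ 14992 × 4.692/100 ≈ 703.
Year 2014: gap = -2.3 × (6.18 - 5.29) = -2.047%, loss ≈ 14992 × 2.047/100 ≈ 307.
Year 2015: gap = -2.3 × (9.97 - 5.29) = -10.764%, loss ≈ 14992 × 10.764/100 ≈ 1614.
Year 2016: gap = -2.3 × (8.16 - 5.29) = -6.601%, loss ≈ 14992 × 6.601/100 ≈ 990.
Total lost output = 1038 + 703 + 307 + 1614 + 990 = 4652 billion.

$4,652 billion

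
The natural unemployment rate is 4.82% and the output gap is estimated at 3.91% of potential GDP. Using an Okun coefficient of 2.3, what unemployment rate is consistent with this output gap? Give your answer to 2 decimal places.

3.12%

From Okun's law, u - u* = -(output gap)/β = -(3.91)/2.3 = -1.7 points.
So u = 4.82 - 1.7 = 3.12%.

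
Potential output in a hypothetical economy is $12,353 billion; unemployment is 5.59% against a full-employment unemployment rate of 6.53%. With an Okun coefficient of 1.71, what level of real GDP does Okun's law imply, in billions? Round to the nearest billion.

Unemployment gap = 5.59 - 6.53 = -0.94 points, so the output gap is -1.71 × (-0.94) = 1.6074%.
Actual GDP = 12353 × (1 + 1.6074/100) = 12353 × 1.016074 ≈ 12552 billion.

$12,552 billion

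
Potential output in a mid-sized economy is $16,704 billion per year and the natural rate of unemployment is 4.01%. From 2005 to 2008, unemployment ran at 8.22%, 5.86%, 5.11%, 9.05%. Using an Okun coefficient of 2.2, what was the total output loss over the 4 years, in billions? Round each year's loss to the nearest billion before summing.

Year 2005: gap = -2.2 × (8.22 - 4.01) = -9.262%, loss ≈ 16704 × 9.262/100 ≈ 1547.
Year 2006: gap = -2.2 × (5.86 - 4.01) = -4.07%, loss ≈ 16704 × 4.07/100 ≈ 680.
Year 2007: gap = -2.2 × (5.11 - 4.01) = -2.42%, loss ≈ 16704 × 2.42/100 ≈ 404.
Year 2008: gap = -2.2 × (9.05 - 4.01) = -11.088%, loss ≈ 16704 × 11.088/100 ≈ 1852.
Total lost output = 1547 + 680 + 404 + 1852 = 4483 billion.

$4,483 billion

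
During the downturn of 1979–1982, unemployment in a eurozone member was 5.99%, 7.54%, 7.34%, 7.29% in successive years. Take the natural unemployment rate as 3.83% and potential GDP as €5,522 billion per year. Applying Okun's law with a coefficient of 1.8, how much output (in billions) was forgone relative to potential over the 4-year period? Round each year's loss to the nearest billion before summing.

€1,277 billion

Year 1979: gap = -1.8 × (5.99 - 3.83) = -3.888%, loss ≈ 5522 × 3.888/100 ≈ 215.
Year 1980: gap = -1.8 × (7.54 - 3.83) = -6.678%, loss ≈ 5522 × 6.678/100 ≈ 369.
Year 1981: gap = -1.8 × (7.34 - 3.83) = -6.318%, loss ≈ 5522 × 6.318/100 ≈ 349.
Year 1982: gap = -1.8 × (7.29 - 3.83) = -6.228%, loss ≈ 5522 × 6.228/100 ≈ 344.
Total lost output = 215 + 369 + 349 + 344 = 1277 billion.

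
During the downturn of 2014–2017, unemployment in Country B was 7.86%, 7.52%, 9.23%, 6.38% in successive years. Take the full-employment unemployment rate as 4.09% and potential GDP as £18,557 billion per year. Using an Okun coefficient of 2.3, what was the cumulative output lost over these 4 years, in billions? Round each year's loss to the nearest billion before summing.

£6,244 billion

Year 2014: gap = -2.3 × (7.86 - 4.09) = -8.671%, loss ≈ 18557 × 8.671/100 ≈ 1609.
Year 2015: gap = -2.3 × (7.52 - 4.09) = -7.889%, loss ≈ 18557 × 7.889/100 ≈ 1464.
Year 2016: gap = -2.3 × (9.23 - 4.09) = -11.822%, loss ≈ 18557 × 11.822/100 ≈ 2194.
Year 2017: gap = -2.3 × (6.38 - 4.09) = -5.267%, loss ≈ 18557 × 5.267/100 ≈ 977.
Total lost output = 1609 + 1464 + 2194 + 977 = 6244 billion.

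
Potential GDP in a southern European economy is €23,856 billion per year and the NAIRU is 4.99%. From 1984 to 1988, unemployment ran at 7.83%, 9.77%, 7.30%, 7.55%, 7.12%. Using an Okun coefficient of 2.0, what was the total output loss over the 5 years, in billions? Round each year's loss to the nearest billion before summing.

Year 1984: gap = -2.0 × (7.83 - 4.99) = -5.68%, loss ≈ 23856 × 5.68/100 ≈ 1355.
Year 1985: gap = -2.0 × (9.77 - 4.99) = -9.56%, loss ≈ 23856 × 9.56/100 ≈ 2281.
Year 1986: gap = -2.0 × (7.3 - 4.99) = -4.62%, loss ≈ 23856 × 4.62/100 ≈ 1102.
Year 1987: gap = -2.0 × (7.55 - 4.99) = -5.12%, loss ≈ 23856 × 5.12/100 ≈ 1221.
Year 1988: gap = -2.0 × (7.12 - 4.99) = -4.26%, loss ≈ 23856 × 4.26/100 ≈ 1016.
Total lost output = 1355 + 2281 + 1102 + 1221 + 1016 = 6975 billion.

€6,975 billion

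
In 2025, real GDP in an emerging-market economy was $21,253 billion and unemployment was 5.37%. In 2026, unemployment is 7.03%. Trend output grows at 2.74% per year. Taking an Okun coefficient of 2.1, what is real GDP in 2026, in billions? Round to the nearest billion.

Δu = 7.03 - 5.37 = 1.66 points.
Okun's law (growth form): g_Y = g_Y* - β × Δu = 2.74 - 2.1 × (1.66) = 2.74 - 3.486 = -0.746%.
Real GDP in the next year = 21253 × (1 - 0.746/100) = 21253 × 0.99254 ≈ 21094 billion.

$21,094 billion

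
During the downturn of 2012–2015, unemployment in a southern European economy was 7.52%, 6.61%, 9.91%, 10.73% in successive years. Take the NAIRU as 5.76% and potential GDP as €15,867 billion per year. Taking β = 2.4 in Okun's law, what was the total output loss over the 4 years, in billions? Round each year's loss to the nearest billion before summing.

Year 2012: gap = -2.4 × (7.52 - 5.76) = -4.224%, loss ≈ 15867 × 4.224/100 ≈ 670.
Year 2013: gap = -2.4 × (6.61 - 5.76) = -2.04%, loss ≈ 15867 × 2.04/100 ≈ 324.
Year 2014: gap = -2.4 × (9.91 - 5.76) = -9.96%, loss ≈ 15867 × 9.96/100 ≈ 1580.
Year 2015: gap = -2.4 × (10.73 - 5.76) = -11.928%, loss ≈ 15867 × 11.928/100 ≈ 1893.
Total lost output = 670 + 324 + 1580 + 1893 = 4467 billion.

€4,467 billion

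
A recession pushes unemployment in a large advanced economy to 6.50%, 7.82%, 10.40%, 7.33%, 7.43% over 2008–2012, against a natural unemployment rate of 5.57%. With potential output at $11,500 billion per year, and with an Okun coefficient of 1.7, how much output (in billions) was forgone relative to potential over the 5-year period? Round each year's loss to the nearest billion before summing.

$2,274 billion

Year 2008: gap = -1.7 × (6.5 - 5.57) = -1.581%, loss ≈ 11500 × 1.581/100 ≈ 182.
Year 2009: gap = -1.7 × (7.82 - 5.57) = -3.825%, loss ≈ 11500 × 3.825/100 ≈ 440.
Year 2010: gap = -1.7 × (10.4 - 5.57) = -8.211%, loss ≈ 11500 × 8.211/100 ≈ 944.
Year 2011: gap = -1.7 × (7.33 - 5.57) = -2.992%, loss ≈ 11500 × 2.992/100 ≈ 344.
Year 2012: gap = -1.7 × (7.43 - 5.57) = -3.162%, loss ≈ 11500 × 3.162/100 ≈ 364.
Total lost output = 182 + 440 + 944 + 344 + 364 = 2274 billion.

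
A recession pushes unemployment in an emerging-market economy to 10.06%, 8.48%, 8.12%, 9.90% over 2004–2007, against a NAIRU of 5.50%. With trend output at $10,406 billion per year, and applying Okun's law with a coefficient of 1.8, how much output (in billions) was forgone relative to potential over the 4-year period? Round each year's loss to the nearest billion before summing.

Year 2004: gap = -1.8 × (10.06 - 5.5) = -8.208%, loss ≈ 10406 × 8.208/100 ≈ 854.
Year 2005: gap = -1.8 × (8.48 - 5.5) = -5.364%, loss ≈ 10406 × 5.364/100 ≈ 558.
Year 2006: gap = -1.8 × (8.12 - 5.5) = -4.716%, loss ≈ 10406 × 4.716/100 ≈ 491.
Year 2007: gap = -1.8 × (9.9 - 5.5) = -7.92%, loss ≈ 10406 × 7.92/100 ≈ 824.
Total lost output = 854 + 558 + 491 + 824 = 2727 billion.

$2,727 billion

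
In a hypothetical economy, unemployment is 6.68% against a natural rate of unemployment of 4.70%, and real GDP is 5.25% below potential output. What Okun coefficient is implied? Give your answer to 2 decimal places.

Okun's law: output gap = -β × (u - u*).
-5.25 = -β × (6.68 - 4.7) = -β × 1.98, so β = 5.25/1.98 = 2.65.

β ≈ 2.65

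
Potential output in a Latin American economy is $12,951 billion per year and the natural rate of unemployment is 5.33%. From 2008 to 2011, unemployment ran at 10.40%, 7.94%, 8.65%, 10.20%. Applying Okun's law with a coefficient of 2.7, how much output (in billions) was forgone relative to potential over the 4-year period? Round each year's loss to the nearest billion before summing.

Year 2008: gap = -2.7 × (10.4 - 5.33) = -13.689%, loss ≈ 12951 × 13.689/100 ≈ 1773.
Year 2009: gap = -2.7 × (7.94 - 5.33) = -7.047%, loss ≈ 12951 × 7.047/100 ≈ 913.
Year 2010: gap = -2.7 × (8.65 - 5.33) = -8.964%, loss ≈ 12951 × 8.964/100 ≈ 1161.
Year 2011: gap = -2.7 × (10.2 - 5.33) = -13.149%, loss ≈ 12951 × 13.149/100 ≈ 1703.
Total lost output = 1773 + 913 + 1161 + 1703 = 5550 billion.

$5,550 billion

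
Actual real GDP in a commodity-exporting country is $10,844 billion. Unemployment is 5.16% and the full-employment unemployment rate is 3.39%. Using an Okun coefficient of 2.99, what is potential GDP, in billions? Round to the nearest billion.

Unemployment gap = 5.16 - 3.39 = 1.77 points, so output gap = -2.99 × 1.77 = -5.2923%.
Since Y = Y* × (1 + gap/100), Y* = 10844/0.947077 ≈ 11450 billion.

$11,450 billion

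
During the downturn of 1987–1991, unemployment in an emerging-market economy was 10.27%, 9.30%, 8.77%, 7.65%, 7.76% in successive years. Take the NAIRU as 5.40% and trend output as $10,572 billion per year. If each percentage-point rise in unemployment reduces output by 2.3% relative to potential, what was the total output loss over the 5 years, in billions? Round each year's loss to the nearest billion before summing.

Year 1987: gap = -2.3 × (10.27 - 5.4) = -11.201%, loss ≈ 10572 × 11.201/100 ≈ 1184.
Year 1988: gap = -2.3 × (9.3 - 5.4) = -8.97%, loss ≈ 10572 × 8.97/100 ≈ 948.
Year 1989: gap = -2.3 × (8.77 - 5.4) = -7.751%, loss ≈ 10572 × 7.751/100 ≈ 819.
Year 1990: gap = -2.3 × (7.65 - 5.4) = -5.175%, loss ≈ 10572 × 5.175/100 ≈ 547.
Year 1991: gap = -2.3 × (7.76 - 5.4) = -5.428%, loss ≈ 10572 × 5.428/100 ≈ 574.
Total lost output = 1184 + 948 + 819 + 547 + 574 = 4072 billion.

$4,072 billion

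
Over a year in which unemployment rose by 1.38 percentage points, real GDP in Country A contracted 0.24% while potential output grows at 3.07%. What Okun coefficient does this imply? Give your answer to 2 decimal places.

Growth form: g_Y = g_Y* - β × Δu, so β = (g_Y* - g_Y)/Δu.
β = (3.07 + 0.24)/1.38 = 3.31/1.38 = 2.40.

β ≈ 2.40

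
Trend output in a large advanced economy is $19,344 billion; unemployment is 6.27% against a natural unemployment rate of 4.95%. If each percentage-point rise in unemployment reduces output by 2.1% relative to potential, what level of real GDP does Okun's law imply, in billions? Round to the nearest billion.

Unemployment gap = 6.27 - 4.95 = 1.32 points, so the output gap is -2.1 × 1.32 = -2.772%.
Actual GDP = 19344 × (1 - 2.772/100) = 19344 × 0.97228 ≈ 18808 billion.

$18,808 billion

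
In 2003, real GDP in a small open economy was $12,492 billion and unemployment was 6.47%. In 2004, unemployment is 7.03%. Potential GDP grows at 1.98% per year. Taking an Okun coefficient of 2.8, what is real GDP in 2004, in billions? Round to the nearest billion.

$12,543 billion

Δu = 7.03 - 6.47 = 0.56 points.
Okun's law (growth form): g_Y = g_Y* - β × Δu = 1.98 - 2.8 × (0.56) = 1.98 - 1.568 = 0.412%.
Real GDP in the next year = 12492 × (1 + 0.412/100) = 12492 × 1.00412 ≈ 12543 billion.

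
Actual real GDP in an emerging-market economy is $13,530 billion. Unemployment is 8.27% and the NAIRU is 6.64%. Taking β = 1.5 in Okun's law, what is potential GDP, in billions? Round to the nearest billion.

Unemployment gap = 8.27 - 6.64 = 1.63 points, so output gap = -1.5 × 1.63 = -2.445%.
Since Y = Y* × (1 + gap/100), Y* = 13530/0.97555 ≈ 13869 billion.

$13,869 billion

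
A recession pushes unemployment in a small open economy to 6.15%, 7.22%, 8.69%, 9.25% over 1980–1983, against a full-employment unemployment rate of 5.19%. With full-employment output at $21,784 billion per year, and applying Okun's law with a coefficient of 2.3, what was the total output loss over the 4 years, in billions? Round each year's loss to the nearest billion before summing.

Year 1980: gap = -2.3 × (6.15 - 5.19) = -2.208%, loss ≈ 21784 × 2.208/100 ≈ 481.
Year 1981: gap = -2.3 × (7.22 - 5.19) = -4.669%, loss ≈ 21784 × 4.669/100 ≈ 1017.
Year 1982: gap = -2.3 × (8.69 - 5.19) = -8.05%, loss ≈ 21784 × 8.05/100 ≈ 1754.
Year 1983: gap = -2.3 × (9.25 - 5.19) = -9.338%, loss ≈ 21784 × 9.338/100 ≈ 2034.
Total lost output = 481 + 1017 + 1754 + 2034 = 5286 billion.

$5,286 billion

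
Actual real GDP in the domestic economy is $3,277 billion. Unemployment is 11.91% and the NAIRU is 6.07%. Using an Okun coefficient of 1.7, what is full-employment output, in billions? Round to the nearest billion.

Unemployment gap = 11.91 - 6.07 = 5.84 points, so output gap = -1.7 × 5.84 = -9.928%.
Since Y = Y* × (1 + gap/100), Y* = 3277/0.90072 ≈ 3638 billion.

$3,638 billion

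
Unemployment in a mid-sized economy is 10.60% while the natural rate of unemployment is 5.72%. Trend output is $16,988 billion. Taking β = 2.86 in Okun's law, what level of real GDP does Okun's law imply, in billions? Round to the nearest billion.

Unemployment gap = 10.6 - 5.72 = 4.88 points, so the output gap is -2.86 × 4.88 = -13.9568%.
Actual GDP = 16988 × (1 - 13.9568/100) = 16988 × 0.860432 ≈ 14617 billion.

$14,617 billion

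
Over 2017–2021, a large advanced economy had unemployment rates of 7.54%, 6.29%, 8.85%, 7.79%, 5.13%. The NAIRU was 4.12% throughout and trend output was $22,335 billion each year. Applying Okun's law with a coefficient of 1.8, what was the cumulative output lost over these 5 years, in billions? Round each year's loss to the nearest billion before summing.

Year 2017: gap = -1.8 × (7.54 - 4.12) = -6.156%, loss ≈ 22335 × 6.156/100 ≈ 1375.
Year 2018: gap = -1.8 × (6.29 - 4.12) = -3.906%, loss ≈ 22335 × 3.906/100 ≈ 872.
Year 2019: gap = -1.8 × (8.85 - 4.12) = -8.514%, loss ≈ 22335 × 8.514/100 ≈ 1902.
Year 2020: gap = -1.8 × (7.79 - 4.12) = -6.606%, loss ≈ 22335 × 6.606/100 ≈ 1475.
Year 2021: gap = -1.8 × (5.13 - 4.12) = -1.818%, loss ≈ 22335 × 1.818/100 ≈ 406.
Total lost output = 1375 + 872 + 1902 + 1475 + 406 = 6030 billion.

$6,030 billion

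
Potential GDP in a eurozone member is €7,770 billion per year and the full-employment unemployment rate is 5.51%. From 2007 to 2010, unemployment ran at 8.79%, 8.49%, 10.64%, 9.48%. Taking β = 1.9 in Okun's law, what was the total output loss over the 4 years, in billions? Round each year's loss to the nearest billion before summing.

€2,267 billion

Year 2007: gap = -1.9 × (8.79 - 5.51) = -6.232%, loss ≈ 7770 × 6.232/100 ≈ 484.
Year 2008: gap = -1.9 × (8.49 - 5.51) = -5.662%, loss ≈ 7770 × 5.662/100 ≈ 440.
Year 2009: gap = -1.9 × (10.64 - 5.51) = -9.747%, loss ≈ 7770 × 9.747/100 ≈ 757.
Year 2010: gap = -1.9 × (9.48 - 5.51) = -7.543%, loss ≈ 7770 × 7.543/100 ≈ 586.
Total lost output = 484 + 440 + 757 + 586 = 2267 billion.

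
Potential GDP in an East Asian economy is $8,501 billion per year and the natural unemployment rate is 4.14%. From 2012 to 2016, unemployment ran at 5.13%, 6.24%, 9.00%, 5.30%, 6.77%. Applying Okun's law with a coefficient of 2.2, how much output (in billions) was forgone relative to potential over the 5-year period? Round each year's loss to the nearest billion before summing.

Year 2012: gap = -2.2 × (5.13 - 4.14) = -2.178%, loss ≈ 8501 × 2.178/100 ≈ 185.
Year 2013: gap = -2.2 × (6.24 - 4.14) = -4.62%, loss ≈ 8501 × 4.62/100 ≈ 393.
Year 2014: gap = -2.2 × (9 - 4.14) = -10.692%, loss ≈ 8501 × 10.692/100 ≈ 909.
Year 2015: gap = -2.2 × (5.3 - 4.14) = -2.552%, loss ≈ 8501 × 2.552/100 ≈ 217.
Year 2016: gap = -2.2 × (6.77 - 4.14) = -5.786%, loss ≈ 8501 × 5.786/100 ≈ 492.
Total lost output = 185 + 393 + 909 + 217 + 492 = 2196 billion.

$2,196 billion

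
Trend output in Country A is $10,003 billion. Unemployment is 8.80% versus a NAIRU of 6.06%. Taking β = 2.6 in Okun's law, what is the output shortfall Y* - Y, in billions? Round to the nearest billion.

$713 billion

Output gap = -2.6 × (8.8 - 6.06) = -2.6 × 2.74 = -7.124%.
Actual GDP ≈ 10003 × 0.92876 ≈ 9290 billion, so the shortfall is 10003 - 9290 = 713 billion.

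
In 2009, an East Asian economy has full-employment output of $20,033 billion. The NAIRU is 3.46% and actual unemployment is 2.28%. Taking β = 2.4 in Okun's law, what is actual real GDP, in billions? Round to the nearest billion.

Unemployment gap = 2.28 - 3.46 = -1.18 points, so the output gap is -2.4 × (-1.18) = 2.832%.
Actual GDP = 20033 × (1 + 2.832/100) = 20033 × 1.02832 ≈ 20600 billion.

$20,600 billion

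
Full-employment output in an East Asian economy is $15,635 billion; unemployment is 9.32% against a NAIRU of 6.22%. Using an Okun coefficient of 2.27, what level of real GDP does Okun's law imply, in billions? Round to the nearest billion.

Unemployment gap = 9.32 - 6.22 = 3.1 points, so the output gap is -2.27 × 3.1 = -7.037%.
Actual GDP = 15635 × (1 - 7.037/100) = 15635 × 0.92963 ≈ 14535 billion.

$14,535 billion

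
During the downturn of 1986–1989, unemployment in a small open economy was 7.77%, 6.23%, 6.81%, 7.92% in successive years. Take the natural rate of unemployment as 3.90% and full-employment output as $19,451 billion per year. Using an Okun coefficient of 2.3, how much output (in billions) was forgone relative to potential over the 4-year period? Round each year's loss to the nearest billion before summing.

$5,873 billion

Year 1986: gap = -2.3 × (7.77 - 3.9) = -8.901%, loss ≈ 19451 × 8.901/100 ≈ 1731.
Year 1987: gap = -2.3 × (6.23 - 3.9) = -5.359%, loss ≈ 19451 × 5.359/100 ≈ 1042.
Year 1988: gap = -2.3 × (6.81 - 3.9) = -6.693%, loss ≈ 19451 × 6.693/100 ≈ 1302.
Year 1989: gap = -2.3 × (7.92 - 3.9) = -9.246%, loss ≈ 19451 × 9.246/100 ≈ 1798.
Total lost output = 1731 + 1042 + 1302 + 1798 = 5873 billion.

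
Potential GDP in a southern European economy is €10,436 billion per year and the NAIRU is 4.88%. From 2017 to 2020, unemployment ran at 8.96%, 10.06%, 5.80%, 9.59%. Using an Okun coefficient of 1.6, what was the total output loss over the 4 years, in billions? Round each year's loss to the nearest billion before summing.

Year 2017: gap = -1.6 × (8.96 - 4.88) = -6.528%, loss ≈ 10436 × 6.528/100 ≈ 681.
Year 2018: gap = -1.6 × (10.06 - 4.88) = -8.288%, loss ≈ 10436 × 8.288/100 ≈ 865.
Year 2019: gap = -1.6 × (5.8 - 4.88) = -1.472%, loss ≈ 10436 × 1.472/100 ≈ 154.
Year 2020: gap = -1.6 × (9.59 - 4.88) = -7.536%, loss ≈ 10436 × 7.536/100 ≈ 786.
Total lost output = 681 + 865 + 154 + 786 = 2486 billion.

€2,486 billion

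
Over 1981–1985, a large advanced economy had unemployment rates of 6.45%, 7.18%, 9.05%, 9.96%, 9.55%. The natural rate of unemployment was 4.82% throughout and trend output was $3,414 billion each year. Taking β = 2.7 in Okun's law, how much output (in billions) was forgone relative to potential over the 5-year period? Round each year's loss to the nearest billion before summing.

$1,668 billion

Year 1981: gap = -2.7 × (6.45 - 4.82) = -4.401%, loss ≈ 3414 × 4.401/100 ≈ 150.
Year 1982: gap = -2.7 × (7.18 - 4.82) = -6.372%, loss ≈ 3414 × 6.372/100 ≈ 218.
Year 1983: gap = -2.7 × (9.05 - 4.82) = -11.421%, loss ≈ 3414 × 11.421/100 ≈ 390.
Year 1984: gap = -2.7 × (9.96 - 4.82) = -13.878%, loss ≈ 3414 × 13.878/100 ≈ 474.
Year 1985: gap = -2.7 × (9.55 - 4.82) = -12.771%, loss ≈ 3414 × 12.771/100 ≈ 436.
Total lost output = 150 + 218 + 390 + 474 + 436 = 1668 billion.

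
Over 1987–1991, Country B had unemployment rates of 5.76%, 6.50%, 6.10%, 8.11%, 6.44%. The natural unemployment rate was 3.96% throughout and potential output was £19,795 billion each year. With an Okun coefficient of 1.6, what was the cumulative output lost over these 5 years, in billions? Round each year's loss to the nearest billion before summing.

Year 1987: gap = -1.6 × (5.76 - 3.96) = -2.88%, loss ≈ 19795 × 2.88/100 ≈ 570.
Year 1988: gap = -1.6 × (6.5 - 3.96) = -4.064%, loss ≈ 19795 × 4.064/100 ≈ 804.
Year 1989: gap = -1.6 × (6.1 - 3.96) = -3.424%, loss ≈ 19795 × 3.424/100 ≈ 678.
Year 1990: gap = -1.6 × (8.11 - 3.96) = -6.64%, loss ≈ 19795 × 6.64/100 ≈ 1314.
Year 1991: gap = -1.6 × (6.44 - 3.96) = -3.968%, loss ≈ 19795 × 3.968/100 ≈ 785.
Total lost output = 570 + 804 + 678 + 1314 + 785 = 4151 billion.

£4,151 billion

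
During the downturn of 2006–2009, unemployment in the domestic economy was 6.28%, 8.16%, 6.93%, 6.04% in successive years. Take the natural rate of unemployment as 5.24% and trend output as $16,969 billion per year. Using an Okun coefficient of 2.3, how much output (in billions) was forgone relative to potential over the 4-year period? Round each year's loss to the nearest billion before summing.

Year 2006: gap = -2.3 × (6.28 - 5.24) = -2.392%, loss ≈ 16969 × 2.392/100 ≈ 406.
Year 2007: gap = -2.3 × (8.16 - 5.24) = -6.716%, loss ≈ 16969 × 6.716/100 ≈ 1140.
Year 2008: gap = -2.3 × (6.93 - 5.24) = -3.887%, loss ≈ 16969 × 3.887/100 ≈ 660.
Year 2009: gap = -2.3 × (6.04 - 5.24) = -1.84%, loss ≈ 16969 × 1.84/100 ≈ 312.
Total lost output = 406 + 1140 + 660 + 312 = 2518 billion.

$2,518 billion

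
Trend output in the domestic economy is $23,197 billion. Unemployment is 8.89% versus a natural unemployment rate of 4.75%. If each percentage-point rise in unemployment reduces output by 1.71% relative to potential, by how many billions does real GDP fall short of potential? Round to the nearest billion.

Output gap = -1.71 × (8.89 - 4.75) = -1.71 × 4.14 = -7.0794%.
Actual GDP ≈ 23197 × 0.929206 ≈ 21555 billion, so the shortfall is 23197 - 21555 = 1642 billion.

$1,642 billion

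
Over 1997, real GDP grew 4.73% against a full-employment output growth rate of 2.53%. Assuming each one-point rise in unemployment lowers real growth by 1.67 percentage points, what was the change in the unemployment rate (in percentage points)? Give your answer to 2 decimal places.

Growth-rate Okun's law: g_Y = g_Y* - β × Δu, so Δu = (g_Y* - g_Y)/β.
Δu = (2.53 - 4.73)/1.67 = -2.2/1.67 = -1.32 percentage points.

-1.32 percentage points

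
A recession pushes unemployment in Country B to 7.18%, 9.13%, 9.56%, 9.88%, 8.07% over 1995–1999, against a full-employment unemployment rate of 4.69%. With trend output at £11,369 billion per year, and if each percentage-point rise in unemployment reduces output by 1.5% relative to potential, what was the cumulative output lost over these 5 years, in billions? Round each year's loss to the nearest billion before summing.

Year 1995: gap = -1.5 × (7.18 - 4.69) = -3.735%, loss ≈ 11369 × 3.735/100 ≈ 425.
Year 1996: gap = -1.5 × (9.13 - 4.69) = -6.66%, loss ≈ 11369 × 6.66/100 ≈ 757.
Year 1997: gap = -1.5 × (9.56 - 4.69) = -7.305%, loss ≈ 11369 × 7.305/100 ≈ 831.
Year 1998: gap = -1.5 × (9.88 - 4.69) = -7.785%, loss ≈ 11369 × 7.785/100 ≈ 885.
Year 1999: gap = -1.5 × (8.07 - 4.69) = -5.07%, loss ≈ 11369 × 5.07/100 ≈ 576.
Total lost output = 425 + 757 + 831 + 885 + 576 = 3474 billion.

£3,474 billion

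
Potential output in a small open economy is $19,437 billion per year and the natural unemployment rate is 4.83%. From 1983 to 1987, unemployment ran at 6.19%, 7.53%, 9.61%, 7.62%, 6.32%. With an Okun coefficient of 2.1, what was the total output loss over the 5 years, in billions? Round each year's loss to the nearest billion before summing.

Year 1983: gap = -2.1 × (6.19 - 4.83) = -2.856%, loss ≈ 19437 × 2.856/100 ≈ 555.
Year 1984: gap = -2.1 × (7.53 - 4.83) = -5.67%, loss ≈ 19437 × 5.67/100 ≈ 1102.
Year 1985: gap = -2.1 × (9.61 - 4.83) = -10.038%, loss ≈ 19437 × 10.038/100 ≈ 1951.
Year 1986: gap = -2.1 × (7.62 - 4.83) = -5.859%, loss ≈ 19437 × 5.859/100 ≈ 1139.
Year 1987: gap = -2.1 × (6.32 - 4.83) = -3.129%, loss ≈ 19437 × 3.129/100 ≈ 608.
Total lost output = 555 + 1102 + 1951 + 1139 + 608 = 5355 billion.

$5,355 billion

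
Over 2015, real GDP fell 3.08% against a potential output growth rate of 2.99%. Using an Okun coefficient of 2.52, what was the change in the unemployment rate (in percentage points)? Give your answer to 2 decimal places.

Growth-rate Okun's law: g_Y = g_Y* - β × Δu, so Δu = (g_Y* - g_Y)/β.
Δu = (2.99 + 3.08)/2.52 = 6.07/2.52 = 2.41 percentage points.

2.41 percentage points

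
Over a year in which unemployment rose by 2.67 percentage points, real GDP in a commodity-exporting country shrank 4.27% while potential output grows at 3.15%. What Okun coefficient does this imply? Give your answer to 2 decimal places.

Growth form: g_Y = g_Y* - β × Δu, so β = (g_Y* - g_Y)/Δu.
β = (3.15 + 4.27)/2.67 = 7.42/2.67 = 2.78.

β ≈ 2.78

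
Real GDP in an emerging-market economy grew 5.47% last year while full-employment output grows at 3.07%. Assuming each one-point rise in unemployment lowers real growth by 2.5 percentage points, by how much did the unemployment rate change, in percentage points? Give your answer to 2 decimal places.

-0.96 percentage points

Growth-rate Okun's law: g_Y = g_Y* - β × Δu, so Δu = (g_Y* - g_Y)/β.
Δu = (3.07 - 5.47)/2.5 = -2.4/2.5 = -0.96 percentage points.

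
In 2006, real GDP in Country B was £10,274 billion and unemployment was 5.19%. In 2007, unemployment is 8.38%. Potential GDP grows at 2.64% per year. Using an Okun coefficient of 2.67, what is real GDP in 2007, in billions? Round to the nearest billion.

Δu = 8.38 - 5.19 = 3.19 points.
Okun's law (growth form): g_Y = g_Y* - β × Δu = 2.64 - 2.67 × (3.19) = 2.64 - 8.5173 = -5.8773%.
Real GDP in the next year = 10274 × (1 - 5.8773/100) = 10274 × 0.941227 ≈ 9670 billion.

£9,670 billion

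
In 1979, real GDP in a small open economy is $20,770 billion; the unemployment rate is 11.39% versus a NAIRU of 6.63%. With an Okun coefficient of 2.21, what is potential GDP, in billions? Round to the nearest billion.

$23,212 billion

Unemployment gap = 11.39 - 6.63 = 4.76 points, so output gap = -2.21 × 4.76 = -10.5196%.
Since Y = Y* × (1 + gap/100), Y* = 20770/0.894804 ≈ 23212 billion.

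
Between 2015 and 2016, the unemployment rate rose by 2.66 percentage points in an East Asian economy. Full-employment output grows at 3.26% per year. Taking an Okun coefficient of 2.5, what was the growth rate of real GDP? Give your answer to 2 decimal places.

Growth-rate Okun's law: g_Y = g_Y* - β × Δu.
g_Y = 3.26 - 2.5 × (2.66) = 3.26 - 6.65 = -3.39%, i.e. -3.39% to 2 d.p.

-3.39%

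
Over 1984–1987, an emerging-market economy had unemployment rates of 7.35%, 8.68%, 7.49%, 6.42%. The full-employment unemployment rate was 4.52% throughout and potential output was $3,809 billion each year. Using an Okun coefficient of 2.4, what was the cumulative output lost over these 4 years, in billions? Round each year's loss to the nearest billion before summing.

$1,085 billion

Year 1984: gap = -2.4 × (7.35 - 4.52) = -6.792%, loss ≈ 3809 × 6.792/100 ≈ 259.
Year 1985: gap = -2.4 × (8.68 - 4.52) = -9.984%, loss ≈ 3809 × 9.984/100 ≈ 380.
Year 1986: gap = -2.4 × (7.49 - 4.52) = -7.128%, loss ≈ 3809 × 7.128/100 ≈ 272.
Year 1987: gap = -2.4 × (6.42 - 4.52) = -4.56%, loss ≈ 3809 × 4.56/100 ≈ 174.
Total lost output = 259 + 380 + 272 + 174 = 1085 billion.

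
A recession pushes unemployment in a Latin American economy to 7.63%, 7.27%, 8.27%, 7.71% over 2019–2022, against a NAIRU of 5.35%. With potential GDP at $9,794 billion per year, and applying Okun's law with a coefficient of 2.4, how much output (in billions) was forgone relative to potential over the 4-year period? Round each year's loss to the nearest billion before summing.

Year 2019: gap = -2.4 × (7.63 - 5.35) = -5.472%, loss ≈ 9794 × 5.472/100 ≈ 536.
Year 2020: gap = -2.4 × (7.27 - 5.35) = -4.608%, loss ≈ 9794 × 4.608/100 ≈ 451.
Year 2021: gap = -2.4 × (8.27 - 5.35) = -7.008%, loss ≈ 9794 × 7.008/100 ≈ 686.
Year 2022: gap = -2.4 × (7.71 - 5.35) = -5.664%, loss ≈ 9794 × 5.664/100 ≈ 555.
Total lost output = 536 + 451 + 686 + 555 = 2228 billion.

$2,228 billion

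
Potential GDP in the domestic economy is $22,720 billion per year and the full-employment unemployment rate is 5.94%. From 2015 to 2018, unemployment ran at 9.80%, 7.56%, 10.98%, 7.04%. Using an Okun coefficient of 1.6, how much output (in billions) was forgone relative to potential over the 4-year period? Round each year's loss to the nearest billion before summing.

Year 2015: gap = -1.6 × (9.8 - 5.94) = -6.176%, loss ≈ 22720 × 6.176/100 ≈ 1403.
Year 2016: gap = -1.6 × (7.56 - 5.94) = -2.592%, loss ≈ 22720 × 2.592/100 ≈ 589.
Year 2017: gap = -1.6 × (10.98 - 5.94) = -8.064%, loss ≈ 22720 × 8.064/100 ≈ 1832.
Year 2018: gap = -1.6 × (7.04 - 5.94) = -1.76%, loss ≈ 22720 × 1.76/100 ≈ 400.
Total lost output = 1403 + 589 + 1832 + 400 = 4224 billion.

$4,224 billion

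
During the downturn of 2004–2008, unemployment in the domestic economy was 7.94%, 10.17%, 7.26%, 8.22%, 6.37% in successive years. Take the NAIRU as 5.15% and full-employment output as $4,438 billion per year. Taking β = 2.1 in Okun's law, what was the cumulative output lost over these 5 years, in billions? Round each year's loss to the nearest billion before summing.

Year 2004: gap = -2.1 × (7.94 - 5.15) = -5.859%, loss ≈ 4438 × 5.859/100 ≈ 260.
Year 2005: gap = -2.1 × (10.17 - 5.15) = -10.542%, loss ≈ 4438 × 10.542/100 ≈ 468.
Year 2006: gap = -2.1 × (7.26 - 5.15) = -4.431%, loss ≈ 4438 × 4.431/100 ≈ 197.
Year 2007: gap = -2.1 × (8.22 - 5.15) = -6.447%, loss ≈ 4438 × 6.447/100 ≈ 286.
Year 2008: gap = -2.1 × (6.37 - 5.15) = -2.562%, loss ≈ 4438 × 2.562/100 ≈ 114.
Total lost output = 260 + 468 + 197 + 286 + 114 = 1325 billion.

$1,325 billion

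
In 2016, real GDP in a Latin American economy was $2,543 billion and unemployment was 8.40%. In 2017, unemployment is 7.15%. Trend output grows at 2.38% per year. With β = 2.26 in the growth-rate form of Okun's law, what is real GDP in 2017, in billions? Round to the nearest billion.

Δu = 7.15 - 8.4 = -1.25 points.
Okun's law (growth form): g_Y = g_Y* - β × Δu = 2.38 - 2.26 × (-1.25) = 2.38 + 2.825 = 5.205%.
Real GDP in the next year = 2543 × (1 + 5.205/100) = 2543 × 1.05205 ≈ 2675 billion.

$2,675 billion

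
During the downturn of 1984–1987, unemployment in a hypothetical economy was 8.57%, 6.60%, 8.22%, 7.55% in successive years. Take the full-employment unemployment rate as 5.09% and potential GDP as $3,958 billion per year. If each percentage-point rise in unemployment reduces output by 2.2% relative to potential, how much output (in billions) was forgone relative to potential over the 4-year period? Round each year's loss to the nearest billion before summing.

$921 billion

Year 1984: gap = -2.2 × (8.57 - 5.09) = -7.656%, loss ≈ 3958 × 7.656/100 ≈ 303.
Year 1985: gap = -2.2 × (6.6 - 5.09) = -3.322%, loss ≈ 3958 × 3.322/100 ≈ 131.
Year 1986: gap = -2.2 × (8.22 - 5.09) = -6.886%, loss ≈ 3958 × 6.886/100 ≈ 273.
Year 1987: gap = -2.2 × (7.55 - 5.09) = -5.412%, loss ≈ 3958 × 5.412/100 ≈ 214.
Total lost output = 303 + 131 + 273 + 214 = 921 billion.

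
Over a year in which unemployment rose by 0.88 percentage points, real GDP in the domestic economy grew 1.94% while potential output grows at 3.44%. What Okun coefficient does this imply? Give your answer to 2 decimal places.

Growth form: g_Y = g_Y* - β × Δu, so β = (g_Y* - g_Y)/Δu.
β = (3.44 - 1.94)/0.88 = 1.5/0.88 = 1.70.

β ≈ 1.70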